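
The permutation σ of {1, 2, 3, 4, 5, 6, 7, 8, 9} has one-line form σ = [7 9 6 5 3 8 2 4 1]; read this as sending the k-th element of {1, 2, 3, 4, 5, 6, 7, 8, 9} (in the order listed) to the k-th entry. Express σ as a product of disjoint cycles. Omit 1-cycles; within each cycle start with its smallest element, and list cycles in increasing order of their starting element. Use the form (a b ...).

Iterating σ from 1 gives 1 → 7 → 2 → 9 → 1; that is the 4-cycle (1 7 2 9).
Repeating from the next unused element and collecting all non-trivial cycles gives (1 7 2 9)(3 6 8 4 5).

(1 7 2 9)(3 6 8 4 5)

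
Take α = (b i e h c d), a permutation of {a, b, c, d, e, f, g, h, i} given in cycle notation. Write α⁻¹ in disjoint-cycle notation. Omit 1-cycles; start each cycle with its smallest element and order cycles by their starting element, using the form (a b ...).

If α sends a → b within a cycle, α⁻¹ sends b → a; equivalently, reverse each cycle.
Reversing each cycle of α and rotating so the smallest element leads gives (b d c h e i).

(b d c h e i)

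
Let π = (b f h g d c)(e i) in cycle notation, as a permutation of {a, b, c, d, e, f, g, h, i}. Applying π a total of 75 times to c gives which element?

h

c lies in the 6-cycle (b f h g d c).
On a 6-cycle, π^6 is the identity, so π^75 = π^3 there (75 ≡ 3 mod 6).
Stepping 3 places around the cycle: c → b → f → h.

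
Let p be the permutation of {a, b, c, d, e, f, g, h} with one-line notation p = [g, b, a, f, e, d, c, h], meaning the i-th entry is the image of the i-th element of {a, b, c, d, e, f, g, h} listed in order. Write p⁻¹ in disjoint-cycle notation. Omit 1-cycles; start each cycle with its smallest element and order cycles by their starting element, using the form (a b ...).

The cycle decomposition of p is (a g c)(d f).
The inverse reverses every cycle; in canonical form, p⁻¹ = (a c g)(d f).

(a c g)(d f)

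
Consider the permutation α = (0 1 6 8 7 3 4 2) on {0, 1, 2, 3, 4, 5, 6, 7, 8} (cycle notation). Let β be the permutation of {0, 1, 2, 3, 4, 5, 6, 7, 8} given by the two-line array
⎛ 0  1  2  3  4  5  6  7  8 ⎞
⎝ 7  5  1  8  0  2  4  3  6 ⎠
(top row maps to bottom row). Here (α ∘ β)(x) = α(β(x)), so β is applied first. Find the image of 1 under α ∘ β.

First apply β: β(1) = 5, then α(5) = 5. Thus (α ∘ β)(1) = 5.

5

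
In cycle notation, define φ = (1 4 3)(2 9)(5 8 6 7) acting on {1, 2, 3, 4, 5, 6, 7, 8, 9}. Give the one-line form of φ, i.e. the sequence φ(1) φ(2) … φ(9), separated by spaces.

4 9 1 3 8 7 5 6 2

Each element maps to the next entry in its cycle (wrapping to the front): 1↦4, 2↦9, 3↦1, 4↦3, 5↦8, 6↦7, 7↦5, 8↦6, 9↦2.
So the one-line form is 4 9 1 3 8 7 5 6 2.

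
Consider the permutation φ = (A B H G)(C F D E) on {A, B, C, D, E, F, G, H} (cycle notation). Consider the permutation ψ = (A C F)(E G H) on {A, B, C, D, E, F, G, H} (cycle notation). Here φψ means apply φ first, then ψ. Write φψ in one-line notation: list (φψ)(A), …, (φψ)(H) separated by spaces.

B E A G F D C H

Chase each element through φ then ψ: A → B → B; B → H → E; C → F → A; D → E → G; E → C → F; F → D → D; G → A → C; H → G → H.
Collecting the images, φψ = [B E A G F D C H].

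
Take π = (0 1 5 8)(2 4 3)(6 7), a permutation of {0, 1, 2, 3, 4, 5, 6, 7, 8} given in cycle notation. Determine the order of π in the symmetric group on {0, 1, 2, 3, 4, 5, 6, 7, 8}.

The disjoint cycles have lengths 4, 3, 2.
The order is lcm(4, 3, 2) = 12.

12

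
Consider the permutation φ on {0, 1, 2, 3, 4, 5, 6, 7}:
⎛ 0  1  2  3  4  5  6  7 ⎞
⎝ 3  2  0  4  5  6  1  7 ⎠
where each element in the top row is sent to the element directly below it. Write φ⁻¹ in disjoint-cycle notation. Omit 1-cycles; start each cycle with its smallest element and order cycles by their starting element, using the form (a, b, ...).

(0, 2, 1, 6, 5, 4, 3)

The cycle decomposition of φ is (0, 3, 4, 5, 6, 1, 2).
The inverse reverses every cycle; in canonical form, φ⁻¹ = (0, 2, 1, 6, 5, 4, 3).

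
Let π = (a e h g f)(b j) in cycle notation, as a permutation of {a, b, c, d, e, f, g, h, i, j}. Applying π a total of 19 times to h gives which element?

e

h lies in the 5-cycle (a e h g f).
On a 5-cycle, π^5 is the identity, so π^19 = π^4 there (19 ≡ 4 mod 5).
Advancing 4 steps from h: h → g → f → a → e.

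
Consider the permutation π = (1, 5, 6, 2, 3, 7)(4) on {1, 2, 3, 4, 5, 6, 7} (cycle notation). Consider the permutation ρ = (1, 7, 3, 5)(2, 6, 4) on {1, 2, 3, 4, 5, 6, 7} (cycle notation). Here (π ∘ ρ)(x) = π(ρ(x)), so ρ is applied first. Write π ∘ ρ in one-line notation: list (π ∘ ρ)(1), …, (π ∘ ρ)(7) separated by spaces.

1 2 6 3 5 4 7

(π ∘ ρ)(x) = π(ρ(x)). Computing each image: π(ρ(1)) = π(7) = 1, π(ρ(2)) = π(6) = 2, π(ρ(3)) = π(5) = 6, π(ρ(4)) = π(2) = 3, π(ρ(5)) = π(1) = 5, π(ρ(6)) = π(4) = 4, π(ρ(7)) = π(3) = 7.
Hence π ∘ ρ = [1 2 6 3 5 4 7].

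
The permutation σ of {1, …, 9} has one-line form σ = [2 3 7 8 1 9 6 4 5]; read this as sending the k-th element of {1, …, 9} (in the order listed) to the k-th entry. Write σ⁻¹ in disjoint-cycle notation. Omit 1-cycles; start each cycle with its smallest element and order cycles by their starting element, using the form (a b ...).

(1 5 9 6 7 3 2)(4 8)

First write σ in disjoint cycles: (1 2 3 7 6 9 5)(4 8).
The inverse reverses every cycle; in canonical form, σ⁻¹ = (1 5 9 6 7 3 2)(4 8).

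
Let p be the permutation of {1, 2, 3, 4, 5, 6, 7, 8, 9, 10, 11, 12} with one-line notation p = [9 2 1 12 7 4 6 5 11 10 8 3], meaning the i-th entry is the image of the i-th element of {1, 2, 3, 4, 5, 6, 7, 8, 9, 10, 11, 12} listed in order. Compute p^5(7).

Tracing 7 → 6 → … returns to 7 after 10 steps, so 7 lies in a 10-cycle (1 9 11 8 5 7 6 4 12 3).
Advancing 5 steps from 7: 7 → 6 → 4 → 12 → 3 → 1.

1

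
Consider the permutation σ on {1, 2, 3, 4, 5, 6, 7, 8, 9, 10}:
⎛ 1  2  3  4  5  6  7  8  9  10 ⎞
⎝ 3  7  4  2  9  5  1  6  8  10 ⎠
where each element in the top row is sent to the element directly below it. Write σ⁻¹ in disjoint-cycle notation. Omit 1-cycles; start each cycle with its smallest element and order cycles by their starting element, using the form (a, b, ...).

The cycle decomposition of σ is (1, 3, 4, 2, 7)(5, 9, 8, 6).
The inverse reverses every cycle; in canonical form, σ⁻¹ = (1, 7, 2, 4, 3)(5, 6, 8, 9).

(1, 7, 2, 4, 3)(5, 6, 8, 9)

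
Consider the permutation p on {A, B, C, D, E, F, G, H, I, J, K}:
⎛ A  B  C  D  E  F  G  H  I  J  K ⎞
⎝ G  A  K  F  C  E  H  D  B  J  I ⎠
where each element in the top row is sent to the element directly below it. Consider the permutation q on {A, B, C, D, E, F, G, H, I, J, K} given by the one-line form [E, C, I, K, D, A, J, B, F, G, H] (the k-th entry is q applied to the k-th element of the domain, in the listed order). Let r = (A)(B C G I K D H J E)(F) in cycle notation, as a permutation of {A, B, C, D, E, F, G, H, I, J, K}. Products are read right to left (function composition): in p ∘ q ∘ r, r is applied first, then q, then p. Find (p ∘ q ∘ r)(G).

E

(p ∘ q ∘ r)(G) = p(q(r(G))). r(G) = I, then q(I) = F, then p(F) = E, so the result is E.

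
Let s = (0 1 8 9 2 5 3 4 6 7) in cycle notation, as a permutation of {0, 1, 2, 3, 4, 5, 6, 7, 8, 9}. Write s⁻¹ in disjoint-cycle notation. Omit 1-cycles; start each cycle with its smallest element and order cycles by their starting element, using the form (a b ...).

(0 7 6 4 3 5 2 9 8 1)

The inverse reverses each cycle.
Reversing each cycle of s and rotating so the smallest element leads gives (0 7 6 4 3 5 2 9 8 1).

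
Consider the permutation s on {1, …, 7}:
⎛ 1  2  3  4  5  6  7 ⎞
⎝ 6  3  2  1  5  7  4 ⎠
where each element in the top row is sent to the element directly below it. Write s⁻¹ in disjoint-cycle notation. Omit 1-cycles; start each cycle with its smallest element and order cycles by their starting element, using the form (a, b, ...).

The cycle decomposition of s is (1, 6, 7, 4)(2, 3).
Reversing each cycle (and rotating so the smallest element leads) gives s⁻¹ = (1, 4, 7, 6)(2, 3).

(1, 4, 7, 6)(2, 3)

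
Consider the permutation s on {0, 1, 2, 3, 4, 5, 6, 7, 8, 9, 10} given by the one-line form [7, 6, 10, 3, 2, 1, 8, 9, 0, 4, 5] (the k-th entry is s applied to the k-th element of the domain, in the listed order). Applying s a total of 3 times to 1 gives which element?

0

Tracing 1 → 6 → … returns to 1 after 10 steps, so 1 lies in a 10-cycle (0, 7, 9, 4, 2, 10, 5, 1, 6, 8).
Stepping 3 places around the cycle: 1 → 6 → 8 → 0.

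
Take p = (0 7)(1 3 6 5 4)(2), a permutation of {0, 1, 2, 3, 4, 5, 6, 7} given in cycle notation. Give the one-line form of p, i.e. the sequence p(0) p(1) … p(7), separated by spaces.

Each element maps to the next entry in its cycle (wrapping to the front): 0→7, 1→3, 2→2, 3→6, 4→1, 5→4, 6→5, 7→0.
So the one-line form is 7 3 2 6 1 4 5 0.

7 3 2 6 1 4 5 0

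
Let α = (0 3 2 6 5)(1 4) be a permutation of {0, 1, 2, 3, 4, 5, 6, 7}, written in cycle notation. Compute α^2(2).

2 lies in the 5-cycle (0 3 2 6 5).
Stepping 2 places around the cycle: 2 → 6 → 5.

5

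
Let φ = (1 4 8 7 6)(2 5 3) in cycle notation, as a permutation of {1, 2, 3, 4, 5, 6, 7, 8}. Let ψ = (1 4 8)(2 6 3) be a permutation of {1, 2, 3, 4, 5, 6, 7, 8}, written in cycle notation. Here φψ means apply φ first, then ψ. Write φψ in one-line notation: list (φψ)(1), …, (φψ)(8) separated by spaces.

8 5 6 1 2 4 3 7

(φψ)(x) = ψ(φ(x)). Computing each image: ψ(φ(1)) = ψ(4) = 8, ψ(φ(2)) = ψ(5) = 5, ψ(φ(3)) = ψ(2) = 6, ψ(φ(4)) = ψ(8) = 1, ψ(φ(5)) = ψ(3) = 2, ψ(φ(6)) = ψ(1) = 4, ψ(φ(7)) = ψ(6) = 3, ψ(φ(8)) = ψ(7) = 7.
Hence φψ = [8 5 6 1 2 4 3 7].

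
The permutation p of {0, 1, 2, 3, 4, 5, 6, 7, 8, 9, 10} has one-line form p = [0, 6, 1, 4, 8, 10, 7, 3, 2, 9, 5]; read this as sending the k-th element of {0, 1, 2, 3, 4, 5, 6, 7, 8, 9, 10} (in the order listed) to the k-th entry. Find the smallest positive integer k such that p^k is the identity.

Decomposing into disjoint cycles gives cycle lengths 7, 2, 1, 1.
Since disjoint cycles commute, ord(p) = lcm(7, 2) = 14.

14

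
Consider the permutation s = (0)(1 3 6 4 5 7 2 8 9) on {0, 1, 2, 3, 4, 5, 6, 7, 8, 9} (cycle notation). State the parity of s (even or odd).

even

The cycle lengths are 9, 1.
A cycle is odd iff its length is even; s has 0 even-length cycles, so sgn(s) = (−1)^0 and s is even.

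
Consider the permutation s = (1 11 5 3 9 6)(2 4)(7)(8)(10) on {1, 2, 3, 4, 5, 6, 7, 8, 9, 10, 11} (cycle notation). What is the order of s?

6

The disjoint cycles have lengths 6, 2, 1, 1, 1.
Since disjoint cycles commute, ord(s) = lcm(6, 2) = 6.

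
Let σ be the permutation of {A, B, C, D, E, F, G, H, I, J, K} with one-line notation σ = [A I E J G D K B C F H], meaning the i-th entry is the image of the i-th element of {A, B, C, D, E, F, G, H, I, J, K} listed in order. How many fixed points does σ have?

The fixed points (elements with σ(x) = x) are {A}, so there is 1.

1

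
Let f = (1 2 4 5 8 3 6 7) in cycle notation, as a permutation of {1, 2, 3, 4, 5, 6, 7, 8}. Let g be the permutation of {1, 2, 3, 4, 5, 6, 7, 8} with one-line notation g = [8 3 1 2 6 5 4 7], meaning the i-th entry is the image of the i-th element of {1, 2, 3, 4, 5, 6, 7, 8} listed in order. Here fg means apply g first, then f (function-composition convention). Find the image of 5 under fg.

7

(fg)(5) = f(g(5)). g(5) = 6, then f(6) = 7. So (fg)(5) = 7.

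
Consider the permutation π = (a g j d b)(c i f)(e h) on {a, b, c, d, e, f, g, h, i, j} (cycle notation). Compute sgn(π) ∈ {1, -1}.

The cycle lengths are 5, 3, 2.
A cycle of length ℓ contributes ℓ−1 transpositions, so π is a product of 4 + 2 + 1 = 7 transpositions — odd.

-1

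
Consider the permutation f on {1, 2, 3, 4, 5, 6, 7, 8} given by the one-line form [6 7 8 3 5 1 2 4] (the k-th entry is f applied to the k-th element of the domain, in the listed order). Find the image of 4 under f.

3

4 is element number 4 of the domain, and entry number 4 of the one-line form is 3, so f(4) = 3.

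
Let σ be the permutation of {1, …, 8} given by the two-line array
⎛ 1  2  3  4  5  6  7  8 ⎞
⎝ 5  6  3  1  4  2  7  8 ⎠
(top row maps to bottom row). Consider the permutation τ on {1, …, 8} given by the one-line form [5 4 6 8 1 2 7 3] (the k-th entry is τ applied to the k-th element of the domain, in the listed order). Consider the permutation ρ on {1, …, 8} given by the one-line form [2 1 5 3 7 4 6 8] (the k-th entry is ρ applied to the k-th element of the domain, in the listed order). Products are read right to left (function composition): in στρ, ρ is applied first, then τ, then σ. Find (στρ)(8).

Chase 8: ρ(8) = 8; τ(8) = 3; σ(3) = 3. Hence (στρ)(8) = 3.

3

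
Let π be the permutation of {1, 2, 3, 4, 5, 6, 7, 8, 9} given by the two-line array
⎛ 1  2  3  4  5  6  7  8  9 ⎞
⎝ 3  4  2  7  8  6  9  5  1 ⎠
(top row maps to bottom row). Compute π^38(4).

Tracing 4 → 7 → … returns to 4 after 6 steps, so 4 lies in a 6-cycle (1, 3, 2, 4, 7, 9).
On a 6-cycle, π^6 is the identity, so π^38 = π^2 there (38 ≡ 2 mod 6).
Stepping 2 places around the cycle: 4 → 7 → 9.

9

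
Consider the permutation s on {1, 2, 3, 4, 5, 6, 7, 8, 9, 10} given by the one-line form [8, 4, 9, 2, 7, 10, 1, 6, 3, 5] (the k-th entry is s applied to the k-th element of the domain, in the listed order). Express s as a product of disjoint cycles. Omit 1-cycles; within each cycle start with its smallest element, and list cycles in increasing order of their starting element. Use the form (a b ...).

(1 8 6 10 5 7)(2 4)(3 9)

Iterating s from 1 gives 1 → 8 → 6 → 10 → 5 → 7 → 1; that is the 6-cycle (1 8 6 10 5 7).
Repeating from the next unused element and collecting all non-trivial cycles gives (1 8 6 10 5 7)(2 4)(3 9).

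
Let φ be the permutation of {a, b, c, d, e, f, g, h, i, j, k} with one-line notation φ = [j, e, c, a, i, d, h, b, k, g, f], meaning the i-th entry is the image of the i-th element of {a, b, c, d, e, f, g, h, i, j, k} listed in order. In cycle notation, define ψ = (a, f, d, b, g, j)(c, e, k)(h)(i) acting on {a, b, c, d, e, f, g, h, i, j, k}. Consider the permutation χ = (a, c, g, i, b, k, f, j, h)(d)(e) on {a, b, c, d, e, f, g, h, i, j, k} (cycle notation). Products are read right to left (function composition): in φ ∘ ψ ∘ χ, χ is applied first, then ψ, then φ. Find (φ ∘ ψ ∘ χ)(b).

c

(φ ∘ ψ ∘ χ)(b) = φ(ψ(χ(b))). χ(b) = k, then ψ(k) = c, then φ(c) = c, so the result is c.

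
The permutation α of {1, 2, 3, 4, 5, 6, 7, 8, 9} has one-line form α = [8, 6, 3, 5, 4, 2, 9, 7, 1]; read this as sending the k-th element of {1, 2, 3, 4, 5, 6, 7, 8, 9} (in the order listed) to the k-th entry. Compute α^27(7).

8

Tracing 7 → 9 → … returns to 7 after 4 steps, so 7 lies in a 4-cycle (1 8 7 9).
On a 4-cycle, α^4 is the identity, so α^27 = α^3 there (27 ≡ 3 mod 4).
Advancing 3 steps from 7: 7 → 9 → 1 → 8.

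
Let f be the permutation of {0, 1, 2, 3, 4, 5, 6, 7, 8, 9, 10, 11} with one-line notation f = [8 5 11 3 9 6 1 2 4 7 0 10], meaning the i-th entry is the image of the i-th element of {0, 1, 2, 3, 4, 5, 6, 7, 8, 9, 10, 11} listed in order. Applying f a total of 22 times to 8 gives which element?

Tracing 8 → 4 → … returns to 8 after 8 steps, so 8 lies in an 8-cycle (0, 8, 4, 9, 7, 2, 11, 10).
Powers repeat with period 8 on this cycle, and 22 mod 8 = 6, so f^22(8) = f^6(8).
Stepping 6 places around the cycle: 8 → 4 → 9 → 7 → 2 → 11 → 10.

10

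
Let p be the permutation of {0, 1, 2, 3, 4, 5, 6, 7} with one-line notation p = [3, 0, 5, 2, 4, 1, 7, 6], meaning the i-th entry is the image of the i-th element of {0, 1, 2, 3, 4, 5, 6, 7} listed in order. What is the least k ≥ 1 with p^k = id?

Writing p as disjoint cycles, the cycle lengths are 5, 2, 1.
Since disjoint cycles commute, ord(p) = lcm(5, 2) = 10.

10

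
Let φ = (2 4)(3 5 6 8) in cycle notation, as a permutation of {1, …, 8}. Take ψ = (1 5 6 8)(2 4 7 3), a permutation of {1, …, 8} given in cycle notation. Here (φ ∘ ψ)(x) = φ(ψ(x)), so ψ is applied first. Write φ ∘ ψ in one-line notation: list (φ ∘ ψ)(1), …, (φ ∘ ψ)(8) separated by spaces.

Chase each element through ψ then φ: 1 → 5 → 6; 2 → 4 → 2; 3 → 2 → 4; 4 → 7 → 7; 5 → 6 → 8; 6 → 8 → 3; 7 → 3 → 5; 8 → 1 → 1.
So φ ∘ ψ in one-line form is 6 2 4 7 8 3 5 1.

6 2 4 7 8 3 5 1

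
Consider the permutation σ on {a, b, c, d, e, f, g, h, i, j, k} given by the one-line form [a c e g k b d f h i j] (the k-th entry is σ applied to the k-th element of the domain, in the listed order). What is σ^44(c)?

Tracing c → e → … returns to c after 8 steps, so c lies in an 8-cycle (b, c, e, k, j, i, h, f).
Since the cycle has length 8, σ^44 acts on it the same as σ^4 (44 mod 8 = 4).
Advancing 4 steps from c: c → e → k → j → i.

i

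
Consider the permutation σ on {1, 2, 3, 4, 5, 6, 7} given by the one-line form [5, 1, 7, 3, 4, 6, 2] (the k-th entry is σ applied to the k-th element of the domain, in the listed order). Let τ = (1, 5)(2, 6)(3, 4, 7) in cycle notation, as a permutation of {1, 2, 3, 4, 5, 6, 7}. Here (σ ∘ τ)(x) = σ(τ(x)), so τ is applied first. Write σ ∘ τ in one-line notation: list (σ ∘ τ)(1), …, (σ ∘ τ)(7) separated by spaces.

4 6 3 2 5 1 7

For each element, apply τ then σ: 1 → 5 → 4; 2 → 6 → 6; 3 → 4 → 3; 4 → 7 → 2; 5 → 1 → 5; 6 → 2 → 1; 7 → 3 → 7.
Collecting the images, σ ∘ τ = [4 6 3 2 5 1 7].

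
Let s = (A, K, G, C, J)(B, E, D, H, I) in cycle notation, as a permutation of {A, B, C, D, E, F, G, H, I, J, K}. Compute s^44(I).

H

I lies in the 5-cycle (B, E, D, H, I).
Powers repeat with period 5 on this cycle, and 44 mod 5 = 4, so s^44(I) = s^4(I).
Advancing 4 steps from I: I → B → E → D → H.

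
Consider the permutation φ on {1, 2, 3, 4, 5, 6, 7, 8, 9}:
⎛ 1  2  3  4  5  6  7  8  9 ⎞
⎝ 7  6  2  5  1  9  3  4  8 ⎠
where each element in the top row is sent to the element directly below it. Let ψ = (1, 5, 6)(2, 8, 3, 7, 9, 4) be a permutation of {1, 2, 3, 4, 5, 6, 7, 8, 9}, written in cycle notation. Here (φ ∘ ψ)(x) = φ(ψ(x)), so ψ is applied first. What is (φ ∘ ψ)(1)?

First apply ψ: ψ(1) = 5, then φ(5) = 1. Thus (φ ∘ ψ)(1) = 1.

1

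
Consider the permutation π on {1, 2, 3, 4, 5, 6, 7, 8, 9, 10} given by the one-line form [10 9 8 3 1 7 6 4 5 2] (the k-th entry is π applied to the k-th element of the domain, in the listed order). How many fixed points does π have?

0

No element satisfies π(x) = x, so there are 0 fixed points.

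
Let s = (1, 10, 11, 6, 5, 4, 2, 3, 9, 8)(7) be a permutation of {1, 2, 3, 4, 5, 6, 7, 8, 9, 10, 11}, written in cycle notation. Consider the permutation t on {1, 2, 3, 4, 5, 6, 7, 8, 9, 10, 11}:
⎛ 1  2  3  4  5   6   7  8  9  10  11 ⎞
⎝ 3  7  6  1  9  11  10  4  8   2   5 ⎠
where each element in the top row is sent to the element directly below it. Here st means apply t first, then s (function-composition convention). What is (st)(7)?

t(7) = 10, then s(10) = 11; composing gives (st)(7) = 11.

11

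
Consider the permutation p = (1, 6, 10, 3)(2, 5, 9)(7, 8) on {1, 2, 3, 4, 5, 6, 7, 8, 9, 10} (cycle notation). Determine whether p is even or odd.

The cycle lengths are 4, 3, 2, 1.
A cycle is odd iff its length is even; p has 2 even-length cycles, so sgn(p) = (−1)^2 and p is even.

even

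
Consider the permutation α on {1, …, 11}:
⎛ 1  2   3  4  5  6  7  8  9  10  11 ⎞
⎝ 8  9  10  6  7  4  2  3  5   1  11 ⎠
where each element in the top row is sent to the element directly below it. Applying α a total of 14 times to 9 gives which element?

Tracing 9 → 5 → … returns to 9 after 4 steps, so 9 lies in a 4-cycle (2, 9, 5, 7).
Since the cycle has length 4, α^14 acts on it the same as α^2 (14 mod 4 = 2).
Stepping 2 places around the cycle: 9 → 5 → 7.

7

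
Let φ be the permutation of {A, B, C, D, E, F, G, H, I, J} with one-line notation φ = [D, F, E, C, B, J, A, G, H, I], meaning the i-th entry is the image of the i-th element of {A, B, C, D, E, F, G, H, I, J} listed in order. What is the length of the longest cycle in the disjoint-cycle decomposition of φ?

Decomposing into disjoint cycles gives (A D C E B F J I H G); the longest has length 10.

10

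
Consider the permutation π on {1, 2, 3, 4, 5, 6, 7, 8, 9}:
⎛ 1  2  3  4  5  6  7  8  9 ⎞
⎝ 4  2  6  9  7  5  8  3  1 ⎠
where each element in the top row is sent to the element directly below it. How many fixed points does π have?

1

The fixed points (elements with π(x) = x) are {2}, so there is 1.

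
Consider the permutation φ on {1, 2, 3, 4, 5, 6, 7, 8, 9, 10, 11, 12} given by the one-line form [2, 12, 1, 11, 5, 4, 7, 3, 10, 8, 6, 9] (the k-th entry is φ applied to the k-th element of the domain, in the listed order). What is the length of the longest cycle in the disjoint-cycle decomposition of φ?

Decomposing into disjoint cycles gives (1, 2, 12, 9, 10, 8, 3)(4, 11, 6); the longest has length 7.

7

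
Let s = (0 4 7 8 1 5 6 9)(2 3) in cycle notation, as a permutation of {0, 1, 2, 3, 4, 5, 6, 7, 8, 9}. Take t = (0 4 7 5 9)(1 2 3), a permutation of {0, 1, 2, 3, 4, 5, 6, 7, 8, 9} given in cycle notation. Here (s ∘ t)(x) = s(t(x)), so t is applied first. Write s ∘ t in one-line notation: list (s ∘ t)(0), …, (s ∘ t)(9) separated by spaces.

7 3 2 5 8 0 9 6 1 4

For each element, apply t then s: 0 → 4 → 7; 1 → 2 → 3; 2 → 3 → 2; 3 → 1 → 5; 4 → 7 → 8; 5 → 9 → 0; 6 → 6 → 9; 7 → 5 → 6; 8 → 8 → 1; 9 → 0 → 4.
Collecting the images, s ∘ t = [7 3 2 5 8 0 9 6 1 4].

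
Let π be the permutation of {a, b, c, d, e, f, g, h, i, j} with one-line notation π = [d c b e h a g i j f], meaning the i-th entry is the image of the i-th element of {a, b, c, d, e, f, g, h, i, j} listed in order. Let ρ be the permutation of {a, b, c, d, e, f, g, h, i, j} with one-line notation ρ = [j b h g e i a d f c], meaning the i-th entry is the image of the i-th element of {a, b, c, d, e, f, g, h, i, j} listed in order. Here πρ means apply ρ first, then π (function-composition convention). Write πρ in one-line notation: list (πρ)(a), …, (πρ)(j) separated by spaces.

f c i g h j d e a b

(πρ)(x) = π(ρ(x)). Computing each image: π(ρ(a)) = π(j) = f, π(ρ(b)) = π(b) = c, π(ρ(c)) = π(h) = i, π(ρ(d)) = π(g) = g, π(ρ(e)) = π(e) = h, π(ρ(f)) = π(i) = j, π(ρ(g)) = π(a) = d, π(ρ(h)) = π(d) = e, π(ρ(i)) = π(f) = a, π(ρ(j)) = π(c) = b.
Hence πρ = [f c i g h j d e a b].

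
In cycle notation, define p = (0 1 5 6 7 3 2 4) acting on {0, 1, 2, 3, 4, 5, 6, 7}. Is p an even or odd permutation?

The cycle lengths are 8.
A cycle of length ℓ contributes ℓ−1 transpositions, so p is a product of 7 transpositions — odd.

odd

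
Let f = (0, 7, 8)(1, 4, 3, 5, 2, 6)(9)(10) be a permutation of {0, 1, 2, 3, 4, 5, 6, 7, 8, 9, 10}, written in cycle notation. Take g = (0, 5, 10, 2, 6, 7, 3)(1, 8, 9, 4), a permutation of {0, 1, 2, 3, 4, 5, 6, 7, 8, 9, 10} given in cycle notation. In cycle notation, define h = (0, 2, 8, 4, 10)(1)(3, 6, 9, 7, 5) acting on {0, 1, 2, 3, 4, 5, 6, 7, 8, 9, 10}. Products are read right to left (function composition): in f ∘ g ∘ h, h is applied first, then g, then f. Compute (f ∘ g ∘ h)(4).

Chase 4: h(4) = 10; g(10) = 2; f(2) = 6. Hence (f ∘ g ∘ h)(4) = 6.

6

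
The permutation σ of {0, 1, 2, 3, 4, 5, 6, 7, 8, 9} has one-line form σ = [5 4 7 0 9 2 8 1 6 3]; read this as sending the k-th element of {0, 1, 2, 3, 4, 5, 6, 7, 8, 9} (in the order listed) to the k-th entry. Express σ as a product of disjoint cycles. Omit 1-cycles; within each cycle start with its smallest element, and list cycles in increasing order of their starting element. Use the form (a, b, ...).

From 0: 0 → 5 → 2 → 7 → 1 → 4 → 9 → 3 → 0, closing the cycle (0, 5, 2, 7, 1, 4, 9, 3).
Continuing from each remaining unvisited element yields (0, 5, 2, 7, 1, 4, 9, 3)(6, 8).

(0, 5, 2, 7, 1, 4, 9, 3)(6, 8)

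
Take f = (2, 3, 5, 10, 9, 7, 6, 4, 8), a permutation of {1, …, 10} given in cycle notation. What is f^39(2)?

2 lies in the 9-cycle (2, 3, 5, 10, 9, 7, 6, 4, 8).
Powers repeat with period 9 on this cycle, and 39 mod 9 = 3, so f^39(2) = f^3(2).
Advancing 3 steps from 2: 2 → 3 → 5 → 10.

10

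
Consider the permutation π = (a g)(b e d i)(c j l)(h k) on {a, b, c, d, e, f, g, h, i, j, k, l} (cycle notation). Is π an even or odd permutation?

The cycle lengths are 4, 3, 2, 2, 1.
A cycle of length ℓ contributes ℓ−1 transpositions, so π is a product of 3 + 2 + 1 + 1 = 7 transpositions — odd.

odd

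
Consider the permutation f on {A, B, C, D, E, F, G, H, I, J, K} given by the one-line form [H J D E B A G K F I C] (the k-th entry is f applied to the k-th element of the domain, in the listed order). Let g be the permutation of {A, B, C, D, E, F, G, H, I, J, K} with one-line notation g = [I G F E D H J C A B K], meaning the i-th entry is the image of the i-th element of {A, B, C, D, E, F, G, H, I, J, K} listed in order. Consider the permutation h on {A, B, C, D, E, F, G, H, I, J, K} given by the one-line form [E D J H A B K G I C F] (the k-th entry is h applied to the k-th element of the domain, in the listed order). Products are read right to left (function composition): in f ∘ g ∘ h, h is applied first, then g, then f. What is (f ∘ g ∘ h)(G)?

C

Apply the permutations in order: h(G) = K, then g(K) = K, then f(K) = C. So (f ∘ g ∘ h)(G) = C.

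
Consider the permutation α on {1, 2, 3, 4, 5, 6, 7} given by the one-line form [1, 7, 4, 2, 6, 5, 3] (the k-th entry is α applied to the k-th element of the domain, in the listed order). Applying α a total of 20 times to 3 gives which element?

3

Tracing 3 → 4 → … returns to 3 after 4 steps, so 3 lies in a 4-cycle (2 7 3 4).
On a 4-cycle, α^4 is the identity, so α^20 = α^0 there (20 ≡ 0 mod 4).
So α^20(3) = 3.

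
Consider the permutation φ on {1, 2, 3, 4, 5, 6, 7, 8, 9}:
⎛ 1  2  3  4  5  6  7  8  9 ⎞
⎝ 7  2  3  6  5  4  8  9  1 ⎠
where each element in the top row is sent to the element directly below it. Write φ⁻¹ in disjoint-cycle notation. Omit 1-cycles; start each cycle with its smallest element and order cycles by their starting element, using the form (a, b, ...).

(1, 9, 8, 7)(4, 6)

First write φ in disjoint cycles: (1, 7, 8, 9)(4, 6).
The inverse reverses every cycle; in canonical form, φ⁻¹ = (1, 9, 8, 7)(4, 6).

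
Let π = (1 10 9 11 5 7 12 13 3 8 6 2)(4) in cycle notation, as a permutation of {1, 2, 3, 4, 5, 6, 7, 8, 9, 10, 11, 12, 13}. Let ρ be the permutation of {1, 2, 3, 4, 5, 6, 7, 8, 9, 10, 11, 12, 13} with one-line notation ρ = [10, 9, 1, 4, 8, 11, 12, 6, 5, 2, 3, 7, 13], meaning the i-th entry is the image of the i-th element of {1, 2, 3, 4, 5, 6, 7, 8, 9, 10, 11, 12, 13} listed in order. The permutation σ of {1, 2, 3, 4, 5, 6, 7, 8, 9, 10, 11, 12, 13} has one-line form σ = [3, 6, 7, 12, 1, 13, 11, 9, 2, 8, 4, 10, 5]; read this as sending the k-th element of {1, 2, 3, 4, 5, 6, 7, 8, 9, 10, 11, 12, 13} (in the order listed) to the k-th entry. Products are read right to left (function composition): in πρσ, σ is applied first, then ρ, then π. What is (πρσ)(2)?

Apply the permutations in order: σ(2) = 6, then ρ(6) = 11, then π(11) = 5. So (πρσ)(2) = 5.

5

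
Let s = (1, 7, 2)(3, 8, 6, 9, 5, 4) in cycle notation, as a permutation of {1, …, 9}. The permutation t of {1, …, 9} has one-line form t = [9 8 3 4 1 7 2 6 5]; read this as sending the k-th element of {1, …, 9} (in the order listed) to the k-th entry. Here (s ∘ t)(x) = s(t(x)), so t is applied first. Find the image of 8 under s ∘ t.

First apply t: t(8) = 6, then s(6) = 9. Thus (s ∘ t)(8) = 9.

9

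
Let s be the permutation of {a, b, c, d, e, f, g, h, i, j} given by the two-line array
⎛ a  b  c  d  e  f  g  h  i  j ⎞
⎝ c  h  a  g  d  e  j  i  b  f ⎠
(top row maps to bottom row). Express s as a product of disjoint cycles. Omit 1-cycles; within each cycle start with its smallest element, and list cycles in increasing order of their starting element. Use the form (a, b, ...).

Start at a and follow images: a → c → a, giving the cycle (a, c).
Repeating from the next unused element and collecting all non-trivial cycles gives (a, c)(b, h, i)(d, g, j, f, e).

(a, c)(b, h, i)(d, g, j, f, e)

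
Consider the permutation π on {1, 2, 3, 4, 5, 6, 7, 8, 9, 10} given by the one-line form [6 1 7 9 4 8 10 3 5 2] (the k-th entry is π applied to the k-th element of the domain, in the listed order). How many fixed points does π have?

No element satisfies π(x) = x, so there are 0 fixed points.

0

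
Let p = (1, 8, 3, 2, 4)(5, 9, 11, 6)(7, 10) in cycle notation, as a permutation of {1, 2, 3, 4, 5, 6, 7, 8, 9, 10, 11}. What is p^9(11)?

11 lies in the 4-cycle (5, 9, 11, 6).
Powers repeat with period 4 on this cycle, and 9 mod 4 = 1, so p^9(11) = p^1(11).
Advancing 1 step from 11: 11 → 6.

6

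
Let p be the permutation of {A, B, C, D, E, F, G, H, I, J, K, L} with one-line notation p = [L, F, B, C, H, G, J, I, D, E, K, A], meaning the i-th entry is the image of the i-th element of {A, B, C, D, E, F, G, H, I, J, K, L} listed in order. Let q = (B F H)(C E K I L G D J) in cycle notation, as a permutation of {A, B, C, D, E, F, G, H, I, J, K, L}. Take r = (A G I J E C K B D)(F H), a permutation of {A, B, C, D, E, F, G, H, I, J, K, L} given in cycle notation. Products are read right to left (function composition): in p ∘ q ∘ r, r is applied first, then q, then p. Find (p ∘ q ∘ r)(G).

(p ∘ q ∘ r)(G) = p(q(r(G))). r(G) = I, then q(I) = L, then p(L) = A, so the result is A.

A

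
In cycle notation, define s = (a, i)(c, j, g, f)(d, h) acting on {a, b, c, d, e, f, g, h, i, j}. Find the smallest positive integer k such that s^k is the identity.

4

The cycle type of s is (4, 2, 2, 1, 1).
The order of s is the least common multiple of its cycle lengths: lcm(4, 2, 2) = 4.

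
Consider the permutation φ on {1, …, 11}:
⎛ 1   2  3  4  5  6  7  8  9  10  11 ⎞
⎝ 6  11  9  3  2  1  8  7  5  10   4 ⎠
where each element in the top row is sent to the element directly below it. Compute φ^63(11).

9

Tracing 11 → 4 → … returns to 11 after 6 steps, so 11 lies in a 6-cycle (2 11 4 3 9 5).
On a 6-cycle, φ^6 is the identity, so φ^63 = φ^3 there (63 ≡ 3 mod 6).
Stepping 3 places around the cycle: 11 → 4 → 3 → 9.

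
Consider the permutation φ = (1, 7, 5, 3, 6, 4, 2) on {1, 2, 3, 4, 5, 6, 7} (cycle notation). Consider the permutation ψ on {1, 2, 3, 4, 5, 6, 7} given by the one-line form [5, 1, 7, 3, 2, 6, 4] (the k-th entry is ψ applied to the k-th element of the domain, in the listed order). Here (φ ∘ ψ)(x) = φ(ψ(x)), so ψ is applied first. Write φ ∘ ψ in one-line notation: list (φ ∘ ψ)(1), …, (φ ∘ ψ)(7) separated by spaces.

3 7 5 6 1 4 2

For each element, apply ψ then φ: 1 → 5 → 3; 2 → 1 → 7; 3 → 7 → 5; 4 → 3 → 6; 5 → 2 → 1; 6 → 6 → 4; 7 → 4 → 2.
So φ ∘ ψ in one-line form is 3 7 5 6 1 4 2.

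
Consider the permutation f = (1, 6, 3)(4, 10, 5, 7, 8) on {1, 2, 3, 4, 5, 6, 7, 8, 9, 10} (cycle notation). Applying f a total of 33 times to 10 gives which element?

10 lies in the 5-cycle (4, 10, 5, 7, 8).
Powers repeat with period 5 on this cycle, and 33 mod 5 = 3, so f^33(10) = f^3(10).
Stepping 3 places around the cycle: 10 → 5 → 7 → 8.

8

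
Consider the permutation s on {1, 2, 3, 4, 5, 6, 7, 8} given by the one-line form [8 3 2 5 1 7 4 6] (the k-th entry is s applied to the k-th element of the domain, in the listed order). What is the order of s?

6

Decomposing into disjoint cycles gives cycle lengths 6, 2.
Since disjoint cycles commute, ord(s) = lcm(6, 2) = 6.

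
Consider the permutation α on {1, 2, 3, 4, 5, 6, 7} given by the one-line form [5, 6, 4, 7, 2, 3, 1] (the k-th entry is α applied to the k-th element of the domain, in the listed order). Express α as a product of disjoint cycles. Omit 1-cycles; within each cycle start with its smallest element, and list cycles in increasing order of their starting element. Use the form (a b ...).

From 1: 1 → 5 → 2 → 6 → 3 → 4 → 7 → 1, closing the cycle (1 5 2 6 3 4 7).
Repeating from the next unused element and collecting all non-trivial cycles gives (1 5 2 6 3 4 7).

(1 5 2 6 3 4 7)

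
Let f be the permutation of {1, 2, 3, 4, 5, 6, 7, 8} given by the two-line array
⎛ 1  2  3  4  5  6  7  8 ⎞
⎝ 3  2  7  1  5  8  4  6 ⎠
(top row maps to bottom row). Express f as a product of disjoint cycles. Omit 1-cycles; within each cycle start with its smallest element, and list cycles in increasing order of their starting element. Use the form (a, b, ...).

From 1: 1 → 3 → 7 → 4 → 1, closing the cycle (1, 3, 7, 4).
Continuing from each remaining unvisited element yields (1, 3, 7, 4)(6, 8).

(1, 3, 7, 4)(6, 8)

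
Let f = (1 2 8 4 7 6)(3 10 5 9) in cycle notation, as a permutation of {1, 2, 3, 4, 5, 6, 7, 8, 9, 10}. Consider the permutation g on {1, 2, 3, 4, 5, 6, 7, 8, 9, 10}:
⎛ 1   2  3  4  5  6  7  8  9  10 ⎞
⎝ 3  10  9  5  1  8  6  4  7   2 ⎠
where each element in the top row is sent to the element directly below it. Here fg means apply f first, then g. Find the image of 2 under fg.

4

First apply f: f(2) = 8, then g(8) = 4. Thus (fg)(2) = 4.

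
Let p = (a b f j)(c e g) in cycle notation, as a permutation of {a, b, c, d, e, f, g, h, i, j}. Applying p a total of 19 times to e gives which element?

g

e lies in the 3-cycle (c e g).
Powers repeat with period 3 on this cycle, and 19 mod 3 = 1, so p^19(e) = p^1(e).
Advancing 1 step from e: e → g.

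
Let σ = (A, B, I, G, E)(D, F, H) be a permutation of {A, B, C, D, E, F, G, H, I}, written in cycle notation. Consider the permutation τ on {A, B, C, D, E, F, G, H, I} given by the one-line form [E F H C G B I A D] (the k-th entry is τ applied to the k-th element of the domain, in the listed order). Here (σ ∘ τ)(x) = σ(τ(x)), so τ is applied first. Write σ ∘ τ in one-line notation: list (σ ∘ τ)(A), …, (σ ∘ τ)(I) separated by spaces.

Chase each element through τ then σ: A → E → A; B → F → H; C → H → D; D → C → C; E → G → E; F → B → I; G → I → G; H → A → B; I → D → F.
Collecting the images, σ ∘ τ = [A H D C E I G B F].

A H D C E I G B F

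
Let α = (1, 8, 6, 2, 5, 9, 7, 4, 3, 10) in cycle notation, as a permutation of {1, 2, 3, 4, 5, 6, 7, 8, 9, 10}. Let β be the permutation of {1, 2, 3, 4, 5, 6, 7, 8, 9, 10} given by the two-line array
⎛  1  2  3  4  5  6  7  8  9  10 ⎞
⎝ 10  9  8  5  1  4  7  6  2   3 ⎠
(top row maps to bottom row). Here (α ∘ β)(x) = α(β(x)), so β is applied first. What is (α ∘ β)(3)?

First apply β: β(3) = 8, then α(8) = 6. Thus (α ∘ β)(3) = 6.

6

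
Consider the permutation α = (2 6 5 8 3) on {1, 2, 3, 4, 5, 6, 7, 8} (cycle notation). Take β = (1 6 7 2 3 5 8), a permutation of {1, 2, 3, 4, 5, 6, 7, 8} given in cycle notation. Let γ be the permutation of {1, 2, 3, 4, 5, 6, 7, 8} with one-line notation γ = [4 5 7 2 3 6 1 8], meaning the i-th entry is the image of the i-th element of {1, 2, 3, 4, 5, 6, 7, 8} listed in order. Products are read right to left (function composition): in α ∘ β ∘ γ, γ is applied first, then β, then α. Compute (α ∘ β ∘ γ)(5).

Chase 5: γ(5) = 3; β(3) = 5; α(5) = 8. Hence (α ∘ β ∘ γ)(5) = 8.

8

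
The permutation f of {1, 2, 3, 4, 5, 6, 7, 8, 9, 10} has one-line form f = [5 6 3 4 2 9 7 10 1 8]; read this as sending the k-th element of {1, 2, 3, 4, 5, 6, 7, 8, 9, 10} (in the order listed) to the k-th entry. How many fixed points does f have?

The fixed points (elements with f(x) = x) are {3, 4, 7}, so there are 3.

3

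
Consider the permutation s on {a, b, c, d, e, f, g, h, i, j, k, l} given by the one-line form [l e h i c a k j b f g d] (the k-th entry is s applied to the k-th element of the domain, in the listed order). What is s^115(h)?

d

Tracing h → j → … returns to h after 10 steps, so h lies in a 10-cycle (a l d i b e c h j f).
Since the cycle has length 10, s^115 acts on it the same as s^5 (115 mod 10 = 5).
Advancing 5 steps from h: h → j → f → a → l → d.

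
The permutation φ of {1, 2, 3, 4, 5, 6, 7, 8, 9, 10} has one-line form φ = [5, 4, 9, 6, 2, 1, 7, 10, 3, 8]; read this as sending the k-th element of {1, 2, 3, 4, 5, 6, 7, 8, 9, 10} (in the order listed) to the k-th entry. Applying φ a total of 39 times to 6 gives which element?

Tracing 6 → 1 → … returns to 6 after 5 steps, so 6 lies in a 5-cycle (1, 5, 2, 4, 6).
On a 5-cycle, φ^5 is the identity, so φ^39 = φ^4 there (39 ≡ 4 mod 5).
Advancing 4 steps from 6: 6 → 1 → 5 → 2 → 4.

4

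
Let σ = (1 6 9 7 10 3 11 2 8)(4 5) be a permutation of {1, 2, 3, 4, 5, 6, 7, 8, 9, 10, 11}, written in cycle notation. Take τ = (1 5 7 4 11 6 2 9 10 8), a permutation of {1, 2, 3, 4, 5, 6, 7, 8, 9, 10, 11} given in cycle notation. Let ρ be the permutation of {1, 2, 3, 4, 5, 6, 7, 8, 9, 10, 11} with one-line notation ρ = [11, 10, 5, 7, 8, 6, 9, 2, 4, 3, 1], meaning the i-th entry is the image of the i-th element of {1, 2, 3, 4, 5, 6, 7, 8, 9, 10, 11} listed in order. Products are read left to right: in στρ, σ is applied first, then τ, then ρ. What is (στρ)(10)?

5

Apply the permutations in order: σ(10) = 3, then τ(3) = 3, then ρ(3) = 5. So (στρ)(10) = 5.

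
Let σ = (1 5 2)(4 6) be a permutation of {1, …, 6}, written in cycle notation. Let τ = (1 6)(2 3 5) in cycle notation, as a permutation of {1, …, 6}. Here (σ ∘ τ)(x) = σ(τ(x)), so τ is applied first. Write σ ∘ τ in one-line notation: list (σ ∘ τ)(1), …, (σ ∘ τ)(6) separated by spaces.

4 3 2 6 1 5

For each element, apply τ then σ: 1 → 6 → 4; 2 → 3 → 3; 3 → 5 → 2; 4 → 4 → 6; 5 → 2 → 1; 6 → 1 → 5.
So σ ∘ τ in one-line form is 4 3 2 6 1 5.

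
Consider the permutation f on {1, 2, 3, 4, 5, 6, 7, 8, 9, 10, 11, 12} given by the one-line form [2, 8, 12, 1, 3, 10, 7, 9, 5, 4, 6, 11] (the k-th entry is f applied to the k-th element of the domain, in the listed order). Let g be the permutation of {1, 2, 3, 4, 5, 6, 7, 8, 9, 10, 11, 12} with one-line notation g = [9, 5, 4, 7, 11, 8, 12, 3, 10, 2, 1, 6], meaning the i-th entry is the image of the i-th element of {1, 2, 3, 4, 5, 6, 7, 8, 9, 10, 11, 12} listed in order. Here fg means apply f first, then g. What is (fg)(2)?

3

f(2) = 8, then g(8) = 3; composing gives (fg)(2) = 3.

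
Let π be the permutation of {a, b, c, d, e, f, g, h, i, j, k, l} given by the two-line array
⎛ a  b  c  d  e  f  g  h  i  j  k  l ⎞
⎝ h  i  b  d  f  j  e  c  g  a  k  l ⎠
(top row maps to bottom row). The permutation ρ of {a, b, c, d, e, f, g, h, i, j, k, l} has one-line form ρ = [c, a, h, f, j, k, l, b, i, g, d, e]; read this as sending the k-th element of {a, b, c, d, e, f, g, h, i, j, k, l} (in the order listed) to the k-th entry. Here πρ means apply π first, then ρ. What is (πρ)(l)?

e

(πρ)(l) = ρ(π(l)). π(l) = l, then ρ(l) = e. So (πρ)(l) = e.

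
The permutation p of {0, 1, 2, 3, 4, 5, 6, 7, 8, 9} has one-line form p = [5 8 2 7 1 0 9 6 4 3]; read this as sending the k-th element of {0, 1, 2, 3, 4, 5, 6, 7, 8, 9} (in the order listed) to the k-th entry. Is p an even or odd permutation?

In disjoint-cycle form the cycle lengths are 4, 3, 2, 1.
A cycle of length ℓ contributes ℓ−1 transpositions, so p is a product of 3 + 2 + 1 = 6 transpositions — even.

even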